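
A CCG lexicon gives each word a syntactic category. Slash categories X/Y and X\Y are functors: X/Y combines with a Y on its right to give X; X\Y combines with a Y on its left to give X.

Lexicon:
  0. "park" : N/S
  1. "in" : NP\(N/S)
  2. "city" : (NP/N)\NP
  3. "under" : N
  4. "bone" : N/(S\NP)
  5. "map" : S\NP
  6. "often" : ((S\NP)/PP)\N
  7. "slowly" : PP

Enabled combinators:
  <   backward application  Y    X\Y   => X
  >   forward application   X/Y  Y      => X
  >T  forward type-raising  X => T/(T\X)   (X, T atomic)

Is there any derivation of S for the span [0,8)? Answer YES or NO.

[0,8] S   <
  [0,4] NP   >
    [0,3] NP/N   <
      [0,2] NP   <
        [0,1] "park" : N/S
        [1,2] "in" : NP\(N/S)
      [2,3] "city" : (NP/N)\NP
    [3,4] "under" : N
  [4,8] S\NP   >
    [4,7] (S\NP)/PP   <
      [4,6] N   >
        [4,5] "bone" : N/(S\NP)
        [5,6] "map" : S\NP
      [6,7] "often" : ((S\NP)/PP)\N
    [7,8] "slowly" : PP

YES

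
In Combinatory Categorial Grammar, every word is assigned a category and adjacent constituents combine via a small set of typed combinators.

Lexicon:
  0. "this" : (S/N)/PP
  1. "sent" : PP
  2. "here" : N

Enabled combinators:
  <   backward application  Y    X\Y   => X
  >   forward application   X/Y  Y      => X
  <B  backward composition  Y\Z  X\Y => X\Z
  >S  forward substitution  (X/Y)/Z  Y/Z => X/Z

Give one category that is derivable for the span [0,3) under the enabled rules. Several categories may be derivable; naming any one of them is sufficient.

S

[0,3] S   >
  [0,2] S/N   >
    [0,1] "this" : (S/N)/PP
    [1,2] "sent" : PP
  [2,3] "here" : N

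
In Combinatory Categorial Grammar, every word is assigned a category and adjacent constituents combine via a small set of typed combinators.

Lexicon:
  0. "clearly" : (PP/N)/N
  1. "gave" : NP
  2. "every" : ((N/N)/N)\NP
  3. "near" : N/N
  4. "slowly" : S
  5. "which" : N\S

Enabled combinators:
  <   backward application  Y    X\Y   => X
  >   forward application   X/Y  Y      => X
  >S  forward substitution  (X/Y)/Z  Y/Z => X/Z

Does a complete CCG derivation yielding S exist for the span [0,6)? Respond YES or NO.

(PP/N)/N NP ((N/N)/N)\NP N/N S N\S
CKY chart[0,6] = {PP, PP/N}; S ∉ chart

NO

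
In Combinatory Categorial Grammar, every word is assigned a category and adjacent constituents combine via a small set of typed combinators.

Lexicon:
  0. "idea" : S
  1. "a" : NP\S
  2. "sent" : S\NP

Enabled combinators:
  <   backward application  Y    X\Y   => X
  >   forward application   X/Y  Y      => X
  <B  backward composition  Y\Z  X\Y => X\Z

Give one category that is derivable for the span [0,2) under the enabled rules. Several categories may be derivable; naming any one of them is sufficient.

[0,3] S   <
  [0,2] NP   <
    [0,1] "idea" : S
    [1,2] "a" : NP\S
  [2,3] "sent" : S\NP

NP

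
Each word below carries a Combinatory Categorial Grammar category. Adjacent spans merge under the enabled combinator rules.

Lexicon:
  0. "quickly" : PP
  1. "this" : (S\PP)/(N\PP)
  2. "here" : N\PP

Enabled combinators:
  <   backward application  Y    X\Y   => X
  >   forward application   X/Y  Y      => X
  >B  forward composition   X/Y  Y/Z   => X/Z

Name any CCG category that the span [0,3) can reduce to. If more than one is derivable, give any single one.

S

[0,3] S   <
  [0,1] "quickly" : PP
  [1,3] S\PP   >
    [1,2] "this" : (S\PP)/(N\PP)
    [2,3] "here" : N\PP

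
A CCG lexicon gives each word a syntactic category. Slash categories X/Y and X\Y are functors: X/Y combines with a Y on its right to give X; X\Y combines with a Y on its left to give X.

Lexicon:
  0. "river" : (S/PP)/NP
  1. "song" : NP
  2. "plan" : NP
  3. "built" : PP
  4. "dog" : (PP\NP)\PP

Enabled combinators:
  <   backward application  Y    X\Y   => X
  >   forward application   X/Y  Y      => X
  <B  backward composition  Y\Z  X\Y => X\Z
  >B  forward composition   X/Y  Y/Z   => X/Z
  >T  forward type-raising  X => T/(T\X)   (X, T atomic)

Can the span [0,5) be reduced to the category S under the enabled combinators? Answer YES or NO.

[0,5] S   >
  [0,2] S/PP   >
    [0,1] "river" : (S/PP)/NP
    [1,2] "song" : NP
  [2,5] PP   >
    [2,3] PP/(PP\NP)   >T
      [2,3] "plan" : NP
    [3,5] PP\NP   <
      [3,4] "built" : PP
      [4,5] "dog" : (PP\NP)\PP

YES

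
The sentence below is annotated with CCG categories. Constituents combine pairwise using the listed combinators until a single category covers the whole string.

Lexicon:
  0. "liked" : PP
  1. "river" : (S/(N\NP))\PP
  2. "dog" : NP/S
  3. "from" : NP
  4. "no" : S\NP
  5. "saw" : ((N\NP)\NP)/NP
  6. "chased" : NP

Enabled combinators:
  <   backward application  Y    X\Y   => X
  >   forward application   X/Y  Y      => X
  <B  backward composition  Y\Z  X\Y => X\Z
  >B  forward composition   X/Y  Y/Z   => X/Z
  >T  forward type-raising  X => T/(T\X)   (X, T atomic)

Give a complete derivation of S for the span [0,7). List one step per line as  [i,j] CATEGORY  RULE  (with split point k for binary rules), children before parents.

[0,7] S   >
  [0,2] S/(N\NP)   <
    [0,1] "liked" : PP
    [1,2] "river" : (S/(N\NP))\PP
  [2,7] N\NP   <
    [2,5] NP   >
      [2,3] "dog" : NP/S
      [3,5] S   <
        [3,4] "from" : NP
        [4,5] "no" : S\NP
    [5,7] (N\NP)\NP   >
      [5,6] "saw" : ((N\NP)\NP)/NP
      [6,7] "chased" : NP

[0,1] PP  lex  "liked"
[1,2] (S/(N\NP))\PP  lex  "river"
[0,2] S/(N\NP)  <  k=1
[2,3] NP/S  lex  "dog"
[3,4] NP  lex  "from"
[4,5] S\NP  lex  "no"
[3,5] S  <  k=4
[2,5] NP  >  k=3
[5,6] ((N\NP)\NP)/NP  lex  "saw"
[6,7] NP  lex  "chased"
[5,7] (N\NP)\NP  >  k=6
[2,7] N\NP  <  k=5
[0,7] S  >  k=2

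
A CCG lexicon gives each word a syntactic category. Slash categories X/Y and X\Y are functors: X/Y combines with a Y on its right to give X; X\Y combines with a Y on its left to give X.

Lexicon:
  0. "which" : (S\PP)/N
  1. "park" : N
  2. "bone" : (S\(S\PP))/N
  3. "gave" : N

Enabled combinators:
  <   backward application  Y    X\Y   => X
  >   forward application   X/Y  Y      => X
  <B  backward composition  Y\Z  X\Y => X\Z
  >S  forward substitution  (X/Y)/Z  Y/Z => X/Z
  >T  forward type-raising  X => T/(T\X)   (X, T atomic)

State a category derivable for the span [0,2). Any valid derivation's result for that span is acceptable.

[0,4] S   <
  [0,2] S\PP   >
    [0,1] "which" : (S\PP)/N
    [1,2] "park" : N
  [2,4] S\(S\PP)   >
    [2,3] "bone" : (S\(S\PP))/N
    [3,4] "gave" : N

S\PP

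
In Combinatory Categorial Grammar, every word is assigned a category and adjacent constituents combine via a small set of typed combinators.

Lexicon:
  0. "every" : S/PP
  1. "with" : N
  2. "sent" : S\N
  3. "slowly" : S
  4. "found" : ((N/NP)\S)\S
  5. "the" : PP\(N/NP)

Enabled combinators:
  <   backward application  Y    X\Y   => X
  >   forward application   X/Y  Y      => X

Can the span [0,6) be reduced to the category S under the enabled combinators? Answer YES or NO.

YES

[0,6] S   >
  [0,1] "every" : S/PP
  [1,6] PP   <
    [1,5] N/NP   <
      [1,3] S   <
        [1,2] "with" : N
        [2,3] "sent" : S\N
      [3,5] (N/NP)\S   <
        [3,4] "slowly" : S
        [4,5] "found" : ((N/NP)\S)\S
    [5,6] "the" : PP\(N/NP)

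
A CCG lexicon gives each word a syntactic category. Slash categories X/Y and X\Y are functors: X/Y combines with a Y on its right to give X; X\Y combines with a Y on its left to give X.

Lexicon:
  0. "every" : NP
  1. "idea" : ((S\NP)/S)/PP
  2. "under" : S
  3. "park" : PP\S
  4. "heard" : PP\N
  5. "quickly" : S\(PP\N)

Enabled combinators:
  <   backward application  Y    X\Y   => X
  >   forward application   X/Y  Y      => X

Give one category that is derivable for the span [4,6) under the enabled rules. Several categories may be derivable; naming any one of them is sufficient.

[0,6] S   <
  [0,1] "every" : NP
  [1,6] S\NP   >
    [1,4] (S\NP)/S   >
      [1,2] "idea" : ((S\NP)/S)/PP
      [2,4] PP   <
        [2,3] "under" : S
        [3,4] "park" : PP\S
    [4,6] S   <
      [4,5] "heard" : PP\N
      [5,6] "quickly" : S\(PP\N)

S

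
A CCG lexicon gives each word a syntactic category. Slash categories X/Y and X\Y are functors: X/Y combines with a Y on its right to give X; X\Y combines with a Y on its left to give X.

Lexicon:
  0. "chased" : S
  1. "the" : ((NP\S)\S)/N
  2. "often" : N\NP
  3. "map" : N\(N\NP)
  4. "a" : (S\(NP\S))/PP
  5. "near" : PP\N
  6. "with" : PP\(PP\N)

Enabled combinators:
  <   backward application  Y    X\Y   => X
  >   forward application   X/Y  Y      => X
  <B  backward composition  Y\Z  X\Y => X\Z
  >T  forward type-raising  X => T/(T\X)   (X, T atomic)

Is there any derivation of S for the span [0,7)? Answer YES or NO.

[0,7] S   <
  [0,4] NP\S   <
    [0,1] "chased" : S
    [1,4] (NP\S)\S   >
      [1,2] "the" : ((NP\S)\S)/N
      [2,4] N   <
        [2,3] "often" : N\NP
        [3,4] "map" : N\(N\NP)
  [4,7] S\(NP\S)   >
    [4,5] "a" : (S\(NP\S))/PP
    [5,7] PP   <
      [5,6] "near" : PP\N
      [6,7] "with" : PP\(PP\N)

YES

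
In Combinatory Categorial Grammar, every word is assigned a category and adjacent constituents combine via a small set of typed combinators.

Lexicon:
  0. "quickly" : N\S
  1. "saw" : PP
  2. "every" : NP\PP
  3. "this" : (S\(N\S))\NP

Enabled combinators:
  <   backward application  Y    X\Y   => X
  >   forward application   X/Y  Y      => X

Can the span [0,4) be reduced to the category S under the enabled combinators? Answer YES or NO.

YES

[0,4] S   <
  [0,1] "quickly" : N\S
  [1,4] S\(N\S)   <
    [1,3] NP   <
      [1,2] "saw" : PP
      [2,3] "every" : NP\PP
    [3,4] "this" : (S\(N\S))\NP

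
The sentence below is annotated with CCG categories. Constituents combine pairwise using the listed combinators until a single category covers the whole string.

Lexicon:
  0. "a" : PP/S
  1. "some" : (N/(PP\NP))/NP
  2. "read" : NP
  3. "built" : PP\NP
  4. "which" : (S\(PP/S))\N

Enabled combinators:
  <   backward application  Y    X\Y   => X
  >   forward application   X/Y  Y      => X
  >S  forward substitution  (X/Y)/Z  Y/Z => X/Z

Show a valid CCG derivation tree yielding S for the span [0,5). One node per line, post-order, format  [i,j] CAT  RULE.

[0,5] S   <
  [0,1] "a" : PP/S
  [1,5] S\(PP/S)   <
    [1,4] N   >
      [1,3] N/(PP\NP)   >
        [1,2] "some" : (N/(PP\NP))/NP
        [2,3] "read" : NP
      [3,4] "built" : PP\NP
    [4,5] "which" : (S\(PP/S))\N

[0,1] PP/S  lex  "a"
[1,2] (N/(PP\NP))/NP  lex  "some"
[2,3] NP  lex  "read"
[1,3] N/(PP\NP)  >  k=2
[3,4] PP\NP  lex  "built"
[1,4] N  >  k=3
[4,5] (S\(PP/S))\N  lex  "which"
[1,5] S\(PP/S)  <  k=4
[0,5] S  <  k=1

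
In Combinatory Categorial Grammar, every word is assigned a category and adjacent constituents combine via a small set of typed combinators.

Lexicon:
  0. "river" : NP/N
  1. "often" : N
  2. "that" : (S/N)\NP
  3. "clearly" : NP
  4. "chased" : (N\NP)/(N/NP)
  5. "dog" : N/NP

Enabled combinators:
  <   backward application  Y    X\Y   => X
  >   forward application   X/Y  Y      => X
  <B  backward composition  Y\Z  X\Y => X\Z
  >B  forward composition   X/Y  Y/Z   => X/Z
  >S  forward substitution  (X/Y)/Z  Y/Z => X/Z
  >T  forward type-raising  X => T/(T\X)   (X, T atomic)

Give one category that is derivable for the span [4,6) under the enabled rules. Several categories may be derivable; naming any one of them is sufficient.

N\NP

[0,6] S   >
  [0,3] S/N   <
    [0,2] NP   >
      [0,1] "river" : NP/N
      [1,2] "often" : N
    [2,3] "that" : (S/N)\NP
  [3,6] N   <
    [3,4] "clearly" : NP
    [4,6] N\NP   >
      [4,5] "chased" : (N\NP)/(N/NP)
      [5,6] "dog" : N/NP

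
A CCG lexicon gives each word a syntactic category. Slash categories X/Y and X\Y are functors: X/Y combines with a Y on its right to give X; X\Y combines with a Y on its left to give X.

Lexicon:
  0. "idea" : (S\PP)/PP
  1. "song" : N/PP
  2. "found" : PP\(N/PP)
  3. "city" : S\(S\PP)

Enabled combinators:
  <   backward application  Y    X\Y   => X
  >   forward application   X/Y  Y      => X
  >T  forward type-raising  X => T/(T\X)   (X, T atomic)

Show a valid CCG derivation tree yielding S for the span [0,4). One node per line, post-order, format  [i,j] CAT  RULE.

[0,4] S   <
  [0,3] S\PP   >
    [0,1] "idea" : (S\PP)/PP
    [1,3] PP   <
      [1,2] "song" : N/PP
      [2,3] "found" : PP\(N/PP)
  [3,4] "city" : S\(S\PP)

[0,1] (S\PP)/PP  lex  "idea"
[1,2] N/PP  lex  "song"
[2,3] PP\(N/PP)  lex  "found"
[1,3] PP  <  k=2
[0,3] S\PP  >  k=1
[3,4] S\(S\PP)  lex  "city"
[0,4] S  <  k=3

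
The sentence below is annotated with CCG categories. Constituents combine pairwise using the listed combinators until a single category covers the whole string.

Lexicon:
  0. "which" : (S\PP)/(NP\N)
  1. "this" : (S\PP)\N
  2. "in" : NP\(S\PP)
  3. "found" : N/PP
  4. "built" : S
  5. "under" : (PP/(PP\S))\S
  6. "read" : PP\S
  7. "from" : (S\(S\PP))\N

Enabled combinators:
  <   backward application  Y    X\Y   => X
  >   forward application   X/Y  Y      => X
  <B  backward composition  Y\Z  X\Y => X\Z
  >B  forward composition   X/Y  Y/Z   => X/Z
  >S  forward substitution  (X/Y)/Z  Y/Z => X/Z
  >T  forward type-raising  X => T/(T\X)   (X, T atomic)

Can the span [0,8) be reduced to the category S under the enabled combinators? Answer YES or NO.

[0,8] S   <
  [0,3] S\PP   >
    [0,1] "which" : (S\PP)/(NP\N)
    [1,3] NP\N   <B
      [1,2] "this" : (S\PP)\N
      [2,3] "in" : NP\(S\PP)
  [3,8] S\(S\PP)   <
    [3,7] N   >
      [3,4] "found" : N/PP
      [4,7] PP   >
        [4,6] PP/(PP\S)   <
          [4,5] "built" : S
          [5,6] "under" : (PP/(PP\S))\S
        [6,7] "read" : PP\S
    [7,8] "from" : (S\(S\PP))\N

YES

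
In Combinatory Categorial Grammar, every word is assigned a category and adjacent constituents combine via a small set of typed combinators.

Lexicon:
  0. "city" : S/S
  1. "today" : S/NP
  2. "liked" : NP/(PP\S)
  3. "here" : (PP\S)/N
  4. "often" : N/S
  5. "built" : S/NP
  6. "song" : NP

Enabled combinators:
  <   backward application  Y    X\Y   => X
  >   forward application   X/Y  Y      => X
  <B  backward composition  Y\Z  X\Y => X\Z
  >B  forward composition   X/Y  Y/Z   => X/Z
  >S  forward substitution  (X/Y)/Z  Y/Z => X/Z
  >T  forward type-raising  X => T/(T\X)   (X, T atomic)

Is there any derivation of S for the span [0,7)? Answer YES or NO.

[0,7] S   >
  [0,2] S/NP   >B
    [0,1] "city" : S/S
    [1,2] "today" : S/NP
  [2,7] NP   >
    [2,5] NP/S   >B
      [2,4] NP/N   >B
        [2,3] "liked" : NP/(PP\S)
        [3,4] "here" : (PP\S)/N
      [4,5] "often" : N/S
    [5,7] S   >
      [5,6] "built" : S/NP
      [6,7] "song" : NP

YES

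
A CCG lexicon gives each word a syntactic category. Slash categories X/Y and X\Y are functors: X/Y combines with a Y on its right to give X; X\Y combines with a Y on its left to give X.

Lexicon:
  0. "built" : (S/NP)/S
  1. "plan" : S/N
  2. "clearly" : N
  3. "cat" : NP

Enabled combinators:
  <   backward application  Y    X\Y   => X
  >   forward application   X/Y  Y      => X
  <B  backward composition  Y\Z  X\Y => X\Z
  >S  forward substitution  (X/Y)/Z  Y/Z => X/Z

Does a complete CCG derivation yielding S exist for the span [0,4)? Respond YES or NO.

YES

[0,4] S   >
  [0,3] S/NP   >
    [0,1] "built" : (S/NP)/S
    [1,3] S   >
      [1,2] "plan" : S/N
      [2,3] "clearly" : N
  [3,4] "cat" : NP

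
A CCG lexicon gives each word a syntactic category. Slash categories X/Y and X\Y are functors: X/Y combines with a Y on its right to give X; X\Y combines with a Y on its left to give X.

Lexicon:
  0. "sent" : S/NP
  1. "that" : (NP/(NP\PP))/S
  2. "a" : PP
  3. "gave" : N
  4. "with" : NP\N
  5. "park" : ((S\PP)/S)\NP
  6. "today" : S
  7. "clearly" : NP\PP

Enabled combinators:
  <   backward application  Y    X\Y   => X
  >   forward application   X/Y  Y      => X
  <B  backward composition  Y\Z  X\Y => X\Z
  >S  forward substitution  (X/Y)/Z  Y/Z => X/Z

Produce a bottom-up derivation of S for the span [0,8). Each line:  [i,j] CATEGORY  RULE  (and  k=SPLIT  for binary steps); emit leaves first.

[0,8] S   >
  [0,1] "sent" : S/NP
  [1,8] NP   >
    [1,7] NP/(NP\PP)   >
      [1,2] "that" : (NP/(NP\PP))/S
      [2,7] S   <
        [2,3] "a" : PP
        [3,7] S\PP   >
          [3,6] (S\PP)/S   <
            [3,5] NP   <
              [3,4] "gave" : N
              [4,5] "with" : NP\N
            [5,6] "park" : ((S\PP)/S)\NP
          [6,7] "today" : S
    [7,8] "clearly" : NP\PP

[0,1] S/NP  lex  "sent"
[1,2] (NP/(NP\PP))/S  lex  "that"
[2,3] PP  lex  "a"
[3,4] N  lex  "gave"
[4,5] NP\N  lex  "with"
[3,5] NP  <  k=4
[5,6] ((S\PP)/S)\NP  lex  "park"
[3,6] (S\PP)/S  <  k=5
[6,7] S  lex  "today"
[3,7] S\PP  >  k=6
[2,7] S  <  k=3
[1,7] NP/(NP\PP)  >  k=2
[7,8] NP\PP  lex  "clearly"
[1,8] NP  >  k=7
[0,8] S  >  k=1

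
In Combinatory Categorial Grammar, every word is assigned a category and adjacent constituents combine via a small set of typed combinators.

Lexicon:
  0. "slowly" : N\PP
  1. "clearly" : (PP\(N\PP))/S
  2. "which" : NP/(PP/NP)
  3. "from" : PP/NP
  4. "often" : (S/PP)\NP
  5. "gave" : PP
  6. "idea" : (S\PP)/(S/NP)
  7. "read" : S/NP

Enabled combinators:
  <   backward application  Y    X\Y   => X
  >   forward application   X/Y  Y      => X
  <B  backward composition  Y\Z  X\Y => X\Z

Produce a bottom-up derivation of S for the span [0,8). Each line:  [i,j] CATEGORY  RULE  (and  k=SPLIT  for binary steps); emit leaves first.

[0,8] S   <
  [0,6] PP   <
    [0,1] "slowly" : N\PP
    [1,6] PP\(N\PP)   >
      [1,2] "clearly" : (PP\(N\PP))/S
      [2,6] S   >
        [2,5] S/PP   <
          [2,4] NP   >
            [2,3] "which" : NP/(PP/NP)
            [3,4] "from" : PP/NP
          [4,5] "often" : (S/PP)\NP
        [5,6] "gave" : PP
  [6,8] S\PP   >
    [6,7] "idea" : (S\PP)/(S/NP)
    [7,8] "read" : S/NP

[0,1] N\PP  lex  "slowly"
[1,2] (PP\(N\PP))/S  lex  "clearly"
[2,3] NP/(PP/NP)  lex  "which"
[3,4] PP/NP  lex  "from"
[2,4] NP  >  k=3
[4,5] (S/PP)\NP  lex  "often"
[2,5] S/PP  <  k=4
[5,6] PP  lex  "gave"
[2,6] S  >  k=5
[1,6] PP\(N\PP)  >  k=2
[0,6] PP  <  k=1
[6,7] (S\PP)/(S/NP)  lex  "idea"
[7,8] S/NP  lex  "read"
[6,8] S\PP  >  k=7
[0,8] S  <  k=6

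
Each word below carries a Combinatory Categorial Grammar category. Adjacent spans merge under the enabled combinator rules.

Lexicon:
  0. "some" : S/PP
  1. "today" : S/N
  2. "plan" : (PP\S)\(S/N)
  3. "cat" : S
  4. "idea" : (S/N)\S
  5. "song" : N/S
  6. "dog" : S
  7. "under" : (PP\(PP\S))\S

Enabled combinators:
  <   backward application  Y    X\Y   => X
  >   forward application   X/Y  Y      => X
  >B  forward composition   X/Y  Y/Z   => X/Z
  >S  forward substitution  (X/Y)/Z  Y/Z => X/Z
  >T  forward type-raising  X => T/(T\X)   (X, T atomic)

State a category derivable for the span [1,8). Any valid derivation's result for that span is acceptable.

[0,8] S   >
  [0,1] "some" : S/PP
  [1,8] PP   <
    [1,3] PP\S   <
      [1,2] "today" : S/N
      [2,3] "plan" : (PP\S)\(S/N)
    [3,8] PP\(PP\S)   <
      [3,7] S   >
        [3,5] S/N   <
          [3,4] "cat" : S
          [4,5] "idea" : (S/N)\S
        [5,7] N   >
          [5,6] "song" : N/S
          [6,7] "dog" : S
      [7,8] "under" : (PP\(PP\S))\S

PP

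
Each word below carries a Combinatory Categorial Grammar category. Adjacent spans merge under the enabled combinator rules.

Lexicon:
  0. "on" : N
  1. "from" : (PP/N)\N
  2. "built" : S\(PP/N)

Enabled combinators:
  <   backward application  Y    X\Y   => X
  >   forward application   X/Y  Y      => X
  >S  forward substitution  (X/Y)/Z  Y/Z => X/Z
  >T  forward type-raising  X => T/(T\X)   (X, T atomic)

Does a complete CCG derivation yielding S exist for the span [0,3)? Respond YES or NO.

[0,3] S   <
  [0,2] PP/N   <
    [0,1] "on" : N
    [1,2] "from" : (PP/N)\N
  [2,3] "built" : S\(PP/N)

YES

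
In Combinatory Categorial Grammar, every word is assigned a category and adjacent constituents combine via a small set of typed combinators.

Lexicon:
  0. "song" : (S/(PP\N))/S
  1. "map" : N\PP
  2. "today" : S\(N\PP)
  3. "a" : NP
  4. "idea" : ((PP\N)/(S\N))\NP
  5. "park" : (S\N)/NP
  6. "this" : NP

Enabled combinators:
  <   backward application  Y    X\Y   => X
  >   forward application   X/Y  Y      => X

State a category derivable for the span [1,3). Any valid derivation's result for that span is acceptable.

[0,7] S   >
  [0,3] S/(PP\N)   >
    [0,1] "song" : (S/(PP\N))/S
    [1,3] S   <
      [1,2] "map" : N\PP
      [2,3] "today" : S\(N\PP)
  [3,7] PP\N   >
    [3,5] (PP\N)/(S\N)   <
      [3,4] "a" : NP
      [4,5] "idea" : ((PP\N)/(S\N))\NP
    [5,7] S\N   >
      [5,6] "park" : (S\N)/NP
      [6,7] "this" : NP

S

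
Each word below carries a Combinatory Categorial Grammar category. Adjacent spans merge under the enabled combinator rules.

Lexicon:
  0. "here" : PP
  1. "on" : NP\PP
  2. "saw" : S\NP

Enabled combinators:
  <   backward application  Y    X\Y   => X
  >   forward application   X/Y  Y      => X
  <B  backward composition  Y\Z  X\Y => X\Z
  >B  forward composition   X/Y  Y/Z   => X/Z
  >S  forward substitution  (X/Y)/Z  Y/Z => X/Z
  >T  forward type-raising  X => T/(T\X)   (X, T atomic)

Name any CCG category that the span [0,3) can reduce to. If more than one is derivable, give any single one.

[0,3] S   <
  [0,1] "here" : PP
  [1,3] S\PP   <B
    [1,2] "on" : NP\PP
    [2,3] "saw" : S\NP

S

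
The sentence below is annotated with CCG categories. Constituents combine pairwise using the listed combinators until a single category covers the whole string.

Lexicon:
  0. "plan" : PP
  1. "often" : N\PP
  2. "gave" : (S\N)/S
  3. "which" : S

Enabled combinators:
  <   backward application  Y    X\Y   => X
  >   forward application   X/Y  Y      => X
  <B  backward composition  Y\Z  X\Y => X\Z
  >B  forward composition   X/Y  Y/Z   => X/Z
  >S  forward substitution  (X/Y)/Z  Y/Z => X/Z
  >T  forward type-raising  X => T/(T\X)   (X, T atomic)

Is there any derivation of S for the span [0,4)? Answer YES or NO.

[0,4] S   <
  [0,2] N   <
    [0,1] "plan" : PP
    [1,2] "often" : N\PP
  [2,4] S\N   >
    [2,3] "gave" : (S\N)/S
    [3,4] "which" : S

YES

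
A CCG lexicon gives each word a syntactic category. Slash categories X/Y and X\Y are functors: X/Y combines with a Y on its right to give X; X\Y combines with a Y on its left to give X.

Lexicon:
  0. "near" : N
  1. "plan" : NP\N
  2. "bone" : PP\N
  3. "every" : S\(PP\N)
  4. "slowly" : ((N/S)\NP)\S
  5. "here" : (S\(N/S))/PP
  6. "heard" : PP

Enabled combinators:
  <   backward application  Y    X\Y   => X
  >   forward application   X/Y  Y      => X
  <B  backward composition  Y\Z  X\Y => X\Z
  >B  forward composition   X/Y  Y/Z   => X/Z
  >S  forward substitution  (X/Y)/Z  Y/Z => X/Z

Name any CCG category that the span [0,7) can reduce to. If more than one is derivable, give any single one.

[0,7] S   <
  [0,2] NP   <
    [0,1] "near" : N
    [1,2] "plan" : NP\N
  [2,7] S\NP   <B
    [2,5] (N/S)\NP   <
      [2,4] S   <
        [2,3] "bone" : PP\N
        [3,4] "every" : S\(PP\N)
      [4,5] "slowly" : ((N/S)\NP)\S
    [5,7] S\(N/S)   >
      [5,6] "here" : (S\(N/S))/PP
      [6,7] "heard" : PP

S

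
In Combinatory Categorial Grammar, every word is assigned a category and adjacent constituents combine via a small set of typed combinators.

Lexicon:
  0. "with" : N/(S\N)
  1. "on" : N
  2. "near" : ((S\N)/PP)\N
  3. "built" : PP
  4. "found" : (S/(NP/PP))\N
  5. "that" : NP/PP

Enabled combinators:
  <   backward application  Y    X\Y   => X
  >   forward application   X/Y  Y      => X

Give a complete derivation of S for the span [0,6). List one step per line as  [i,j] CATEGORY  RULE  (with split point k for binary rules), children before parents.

[0,1] N/(S\N)  lex  "with"
[1,2] N  lex  "on"
[2,3] ((S\N)/PP)\N  lex  "near"
[1,3] (S\N)/PP  <  k=2
[3,4] PP  lex  "built"
[1,4] S\N  >  k=3
[0,4] N  >  k=1
[4,5] (S/(NP/PP))\N  lex  "found"
[0,5] S/(NP/PP)  <  k=4
[5,6] NP/PP  lex  "that"
[0,6] S  >  k=5

[0,6] S   >
  [0,5] S/(NP/PP)   <
    [0,4] N   >
      [0,1] "with" : N/(S\N)
      [1,4] S\N   >
        [1,3] (S\N)/PP   <
          [1,2] "on" : N
          [2,3] "near" : ((S\N)/PP)\N
        [3,4] "built" : PP
    [4,5] "found" : (S/(NP/PP))\N
  [5,6] "that" : NP/PP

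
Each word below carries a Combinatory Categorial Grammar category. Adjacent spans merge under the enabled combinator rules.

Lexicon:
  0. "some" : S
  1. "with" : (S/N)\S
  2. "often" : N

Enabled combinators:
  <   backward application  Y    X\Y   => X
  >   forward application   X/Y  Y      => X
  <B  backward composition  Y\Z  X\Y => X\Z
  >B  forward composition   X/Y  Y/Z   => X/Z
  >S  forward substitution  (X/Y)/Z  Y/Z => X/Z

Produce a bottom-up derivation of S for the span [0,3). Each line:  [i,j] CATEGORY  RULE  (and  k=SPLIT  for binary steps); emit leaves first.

[0,1] S  lex  "some"
[1,2] (S/N)\S  lex  "with"
[0,2] S/N  <  k=1
[2,3] N  lex  "often"
[0,3] S  >  k=2

[0,3] S   >
  [0,2] S/N   <
    [0,1] "some" : S
    [1,2] "with" : (S/N)\S
  [2,3] "often" : N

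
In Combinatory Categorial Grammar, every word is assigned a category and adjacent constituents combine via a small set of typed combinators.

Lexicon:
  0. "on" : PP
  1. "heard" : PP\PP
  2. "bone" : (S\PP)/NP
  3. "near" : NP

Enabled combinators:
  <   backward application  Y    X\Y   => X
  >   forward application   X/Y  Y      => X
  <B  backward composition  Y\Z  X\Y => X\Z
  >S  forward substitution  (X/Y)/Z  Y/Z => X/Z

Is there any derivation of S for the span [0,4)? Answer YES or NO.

[0,4] S   <
  [0,1] "on" : PP
  [1,4] S\PP   <B
    [1,2] "heard" : PP\PP
    [2,4] S\PP   >
      [2,3] "bone" : (S\PP)/NP
      [3,4] "near" : NP

YES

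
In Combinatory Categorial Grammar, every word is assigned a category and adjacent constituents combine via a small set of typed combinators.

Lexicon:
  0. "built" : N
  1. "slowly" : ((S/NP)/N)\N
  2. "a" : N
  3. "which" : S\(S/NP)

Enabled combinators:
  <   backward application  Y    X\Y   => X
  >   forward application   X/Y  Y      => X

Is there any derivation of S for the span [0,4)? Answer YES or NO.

YES

[0,4] S   <
  [0,3] S/NP   >
    [0,2] (S/NP)/N   <
      [0,1] "built" : N
      [1,2] "slowly" : ((S/NP)/N)\N
    [2,3] "a" : N
  [3,4] "which" : S\(S/NP)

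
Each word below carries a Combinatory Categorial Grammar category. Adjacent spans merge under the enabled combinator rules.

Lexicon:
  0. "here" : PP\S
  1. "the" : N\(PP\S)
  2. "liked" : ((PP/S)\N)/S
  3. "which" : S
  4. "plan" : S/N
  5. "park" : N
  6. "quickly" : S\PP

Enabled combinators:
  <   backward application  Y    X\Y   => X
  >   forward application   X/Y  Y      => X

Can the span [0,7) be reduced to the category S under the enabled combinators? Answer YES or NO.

[0,7] S   <
  [0,6] PP   >
    [0,4] PP/S   <
      [0,2] N   <
        [0,1] "here" : PP\S
        [1,2] "the" : N\(PP\S)
      [2,4] (PP/S)\N   >
        [2,3] "liked" : ((PP/S)\N)/S
        [3,4] "which" : S
    [4,6] S   >
      [4,5] "plan" : S/N
      [5,6] "park" : N
  [6,7] "quickly" : S\PP

YES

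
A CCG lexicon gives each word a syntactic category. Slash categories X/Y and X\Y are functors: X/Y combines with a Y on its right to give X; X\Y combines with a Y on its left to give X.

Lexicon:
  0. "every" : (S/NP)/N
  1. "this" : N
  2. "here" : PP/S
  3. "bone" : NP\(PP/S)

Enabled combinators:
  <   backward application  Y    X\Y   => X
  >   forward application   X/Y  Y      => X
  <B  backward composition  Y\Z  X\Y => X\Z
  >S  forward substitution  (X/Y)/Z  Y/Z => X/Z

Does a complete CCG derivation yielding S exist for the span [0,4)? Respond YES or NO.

YES

[0,4] S   >
  [0,2] S/NP   >
    [0,1] "every" : (S/NP)/N
    [1,2] "this" : N
  [2,4] NP   <
    [2,3] "here" : PP/S
    [3,4] "bone" : NP\(PP/S)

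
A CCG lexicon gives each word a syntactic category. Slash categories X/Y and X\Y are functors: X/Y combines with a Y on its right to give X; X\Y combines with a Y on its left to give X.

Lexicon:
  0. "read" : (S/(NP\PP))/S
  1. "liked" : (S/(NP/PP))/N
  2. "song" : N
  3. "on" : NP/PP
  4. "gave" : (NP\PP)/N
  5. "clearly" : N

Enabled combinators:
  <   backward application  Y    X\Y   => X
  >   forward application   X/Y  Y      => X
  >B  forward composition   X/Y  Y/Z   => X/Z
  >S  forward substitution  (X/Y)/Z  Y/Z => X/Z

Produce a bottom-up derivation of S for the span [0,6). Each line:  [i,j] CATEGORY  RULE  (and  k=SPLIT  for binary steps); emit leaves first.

[0,6] S   >
  [0,4] S/(NP\PP)   >
    [0,1] "read" : (S/(NP\PP))/S
    [1,4] S   >
      [1,3] S/(NP/PP)   >
        [1,2] "liked" : (S/(NP/PP))/N
        [2,3] "song" : N
      [3,4] "on" : NP/PP
  [4,6] NP\PP   >
    [4,5] "gave" : (NP\PP)/N
    [5,6] "clearly" : N

[0,1] (S/(NP\PP))/S  lex  "read"
[1,2] (S/(NP/PP))/N  lex  "liked"
[2,3] N  lex  "song"
[1,3] S/(NP/PP)  >  k=2
[3,4] NP/PP  lex  "on"
[1,4] S  >  k=3
[0,4] S/(NP\PP)  >  k=1
[4,5] (NP\PP)/N  lex  "gave"
[5,6] N  lex  "clearly"
[4,6] NP\PP  >  k=5
[0,6] S  >  k=4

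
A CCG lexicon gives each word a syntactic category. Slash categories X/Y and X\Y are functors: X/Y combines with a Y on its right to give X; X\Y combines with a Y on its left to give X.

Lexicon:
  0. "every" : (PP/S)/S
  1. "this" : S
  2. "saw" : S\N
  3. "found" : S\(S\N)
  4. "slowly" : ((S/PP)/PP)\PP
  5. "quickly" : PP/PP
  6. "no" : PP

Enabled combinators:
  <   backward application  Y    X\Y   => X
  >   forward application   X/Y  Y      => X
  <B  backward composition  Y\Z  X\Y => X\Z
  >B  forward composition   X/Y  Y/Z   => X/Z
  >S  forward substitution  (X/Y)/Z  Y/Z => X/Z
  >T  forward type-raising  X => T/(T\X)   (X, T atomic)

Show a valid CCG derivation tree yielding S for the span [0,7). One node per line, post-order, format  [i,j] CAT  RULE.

[0,1] (PP/S)/S  lex  "every"
[1,2] S  lex  "this"
[0,2] PP/S  >  k=1
[2,3] S\N  lex  "saw"
[3,4] S\(S\N)  lex  "found"
[2,4] S  <  k=3
[0,4] PP  >  k=2
[4,5] ((S/PP)/PP)\PP  lex  "slowly"
[0,5] (S/PP)/PP  <  k=4
[5,6] PP/PP  lex  "quickly"
[0,6] S/PP  >S  k=5
[6,7] PP  lex  "no"
[0,7] S  >  k=6

[0,7] S   >
  [0,6] S/PP   >S
    [0,5] (S/PP)/PP   <
      [0,4] PP   >
        [0,2] PP/S   >
          [0,1] "every" : (PP/S)/S
          [1,2] "this" : S
        [2,4] S   <
          [2,3] "saw" : S\N
          [3,4] "found" : S\(S\N)
      [4,5] "slowly" : ((S/PP)/PP)\PP
    [5,6] "quickly" : PP/PP
  [6,7] "no" : PP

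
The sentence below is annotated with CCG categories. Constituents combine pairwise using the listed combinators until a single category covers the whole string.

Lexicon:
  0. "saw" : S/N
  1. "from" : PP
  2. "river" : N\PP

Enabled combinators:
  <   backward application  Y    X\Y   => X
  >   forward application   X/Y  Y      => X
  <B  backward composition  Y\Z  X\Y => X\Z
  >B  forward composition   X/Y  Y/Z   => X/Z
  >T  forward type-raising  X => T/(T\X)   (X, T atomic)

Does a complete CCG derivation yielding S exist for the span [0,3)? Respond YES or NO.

YES

[0,3] S   >
  [0,1] "saw" : S/N
  [1,3] N   <
    [1,2] "from" : PP
    [2,3] "river" : N\PP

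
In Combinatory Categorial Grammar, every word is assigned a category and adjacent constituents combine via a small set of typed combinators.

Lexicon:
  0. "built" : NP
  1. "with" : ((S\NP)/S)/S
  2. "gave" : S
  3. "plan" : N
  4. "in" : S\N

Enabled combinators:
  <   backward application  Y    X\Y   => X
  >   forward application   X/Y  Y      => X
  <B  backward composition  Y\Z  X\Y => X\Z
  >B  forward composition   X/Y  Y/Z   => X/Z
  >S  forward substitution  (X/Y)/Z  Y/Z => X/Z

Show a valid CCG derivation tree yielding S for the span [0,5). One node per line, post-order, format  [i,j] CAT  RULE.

[0,1] NP  lex  "built"
[1,2] ((S\NP)/S)/S  lex  "with"
[2,3] S  lex  "gave"
[1,3] (S\NP)/S  >  k=2
[3,4] N  lex  "plan"
[4,5] S\N  lex  "in"
[3,5] S  <  k=4
[1,5] S\NP  >  k=3
[0,5] S  <  k=1

[0,5] S   <
  [0,1] "built" : NP
  [1,5] S\NP   >
    [1,3] (S\NP)/S   >
      [1,2] "with" : ((S\NP)/S)/S
      [2,3] "gave" : S
    [3,5] S   <
      [3,4] "plan" : N
      [4,5] "in" : S\N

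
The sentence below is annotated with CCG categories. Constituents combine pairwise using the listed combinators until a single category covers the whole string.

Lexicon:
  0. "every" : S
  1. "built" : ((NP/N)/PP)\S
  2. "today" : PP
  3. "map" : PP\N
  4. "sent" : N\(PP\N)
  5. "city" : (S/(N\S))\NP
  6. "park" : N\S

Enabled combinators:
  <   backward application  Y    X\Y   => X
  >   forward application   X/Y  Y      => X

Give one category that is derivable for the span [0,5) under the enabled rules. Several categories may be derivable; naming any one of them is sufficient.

[0,7] S   >
  [0,6] S/(N\S)   <
    [0,5] NP   >
      [0,3] NP/N   >
        [0,2] (NP/N)/PP   <
          [0,1] "every" : S
          [1,2] "built" : ((NP/N)/PP)\S
        [2,3] "today" : PP
      [3,5] N   <
        [3,4] "map" : PP\N
        [4,5] "sent" : N\(PP\N)
    [5,6] "city" : (S/(N\S))\NP
  [6,7] "park" : N\S

NP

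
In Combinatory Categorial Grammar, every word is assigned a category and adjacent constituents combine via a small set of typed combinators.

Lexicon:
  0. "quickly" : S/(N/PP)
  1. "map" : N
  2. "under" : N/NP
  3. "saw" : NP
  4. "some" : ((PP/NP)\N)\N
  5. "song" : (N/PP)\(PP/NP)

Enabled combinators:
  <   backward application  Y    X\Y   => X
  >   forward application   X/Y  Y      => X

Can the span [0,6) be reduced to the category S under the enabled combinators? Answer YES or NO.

YES

[0,6] S   >
  [0,1] "quickly" : S/(N/PP)
  [1,6] N/PP   <
    [1,5] PP/NP   <
      [1,2] "map" : N
      [2,5] (PP/NP)\N   <
        [2,4] N   >
          [2,3] "under" : N/NP
          [3,4] "saw" : NP
        [4,5] "some" : ((PP/NP)\N)\N
    [5,6] "song" : (N/PP)\(PP/NP)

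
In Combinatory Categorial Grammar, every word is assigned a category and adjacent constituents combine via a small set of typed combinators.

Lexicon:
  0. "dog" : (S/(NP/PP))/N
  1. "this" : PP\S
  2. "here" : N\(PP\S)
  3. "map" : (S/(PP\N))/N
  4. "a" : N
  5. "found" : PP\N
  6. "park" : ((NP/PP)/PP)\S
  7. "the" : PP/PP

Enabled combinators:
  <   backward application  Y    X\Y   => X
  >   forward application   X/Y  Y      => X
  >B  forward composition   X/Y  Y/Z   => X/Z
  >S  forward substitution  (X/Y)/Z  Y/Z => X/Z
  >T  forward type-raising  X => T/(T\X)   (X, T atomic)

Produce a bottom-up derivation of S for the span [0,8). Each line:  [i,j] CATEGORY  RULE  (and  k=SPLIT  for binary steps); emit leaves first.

[0,8] S   >
  [0,3] S/(NP/PP)   >
    [0,1] "dog" : (S/(NP/PP))/N
    [1,3] N   <
      [1,2] "this" : PP\S
      [2,3] "here" : N\(PP\S)
  [3,8] NP/PP   >S
    [3,7] (NP/PP)/PP   <
      [3,6] S   >
        [3,5] S/(PP\N)   >
          [3,4] "map" : (S/(PP\N))/N
          [4,5] "a" : N
        [5,6] "found" : PP\N
      [6,7] "park" : ((NP/PP)/PP)\S
    [7,8] "the" : PP/PP

[0,1] (S/(NP/PP))/N  lex  "dog"
[1,2] PP\S  lex  "this"
[2,3] N\(PP\S)  lex  "here"
[1,3] N  <  k=2
[0,3] S/(NP/PP)  >  k=1
[3,4] (S/(PP\N))/N  lex  "map"
[4,5] N  lex  "a"
[3,5] S/(PP\N)  >  k=4
[5,6] PP\N  lex  "found"
[3,6] S  >  k=5
[6,7] ((NP/PP)/PP)\S  lex  "park"
[3,7] (NP/PP)/PP  <  k=6
[7,8] PP/PP  lex  "the"
[3,8] NP/PP  >S  k=7
[0,8] S  >  k=3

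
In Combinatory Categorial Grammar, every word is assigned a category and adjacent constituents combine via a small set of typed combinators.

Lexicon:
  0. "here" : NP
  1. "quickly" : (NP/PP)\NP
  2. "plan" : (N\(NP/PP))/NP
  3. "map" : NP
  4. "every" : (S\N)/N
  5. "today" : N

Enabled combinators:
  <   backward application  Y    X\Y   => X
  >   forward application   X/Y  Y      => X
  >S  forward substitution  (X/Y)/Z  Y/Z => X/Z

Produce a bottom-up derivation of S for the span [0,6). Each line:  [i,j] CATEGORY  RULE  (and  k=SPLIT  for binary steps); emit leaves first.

[0,6] S   <
  [0,4] N   <
    [0,2] NP/PP   <
      [0,1] "here" : NP
      [1,2] "quickly" : (NP/PP)\NP
    [2,4] N\(NP/PP)   >
      [2,3] "plan" : (N\(NP/PP))/NP
      [3,4] "map" : NP
  [4,6] S\N   >
    [4,5] "every" : (S\N)/N
    [5,6] "today" : N

[0,1] NP  lex  "here"
[1,2] (NP/PP)\NP  lex  "quickly"
[0,2] NP/PP  <  k=1
[2,3] (N\(NP/PP))/NP  lex  "plan"
[3,4] NP  lex  "map"
[2,4] N\(NP/PP)  >  k=3
[0,4] N  <  k=2
[4,5] (S\N)/N  lex  "every"
[5,6] N  lex  "today"
[4,6] S\N  >  k=5
[0,6] S  <  k=4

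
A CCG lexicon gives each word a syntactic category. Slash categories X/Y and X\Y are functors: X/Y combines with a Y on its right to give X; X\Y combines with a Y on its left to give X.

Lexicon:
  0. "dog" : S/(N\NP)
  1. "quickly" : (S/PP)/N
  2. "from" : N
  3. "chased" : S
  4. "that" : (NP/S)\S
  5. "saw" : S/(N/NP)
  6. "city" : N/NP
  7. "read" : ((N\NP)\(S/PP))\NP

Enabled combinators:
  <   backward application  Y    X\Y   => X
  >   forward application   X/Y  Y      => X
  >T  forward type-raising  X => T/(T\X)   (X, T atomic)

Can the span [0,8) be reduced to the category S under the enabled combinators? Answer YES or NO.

YES

[0,8] S   >
  [0,1] "dog" : S/(N\NP)
  [1,8] N\NP   <
    [1,3] S/PP   >
      [1,2] "quickly" : (S/PP)/N
      [2,3] "from" : N
    [3,8] (N\NP)\(S/PP)   <
      [3,7] NP   >
        [3,5] NP/S   <
          [3,4] "chased" : S
          [4,5] "that" : (NP/S)\S
        [5,7] S   >
          [5,6] "saw" : S/(N/NP)
          [6,7] "city" : N/NP
      [7,8] "read" : ((N\NP)\(S/PP))\NP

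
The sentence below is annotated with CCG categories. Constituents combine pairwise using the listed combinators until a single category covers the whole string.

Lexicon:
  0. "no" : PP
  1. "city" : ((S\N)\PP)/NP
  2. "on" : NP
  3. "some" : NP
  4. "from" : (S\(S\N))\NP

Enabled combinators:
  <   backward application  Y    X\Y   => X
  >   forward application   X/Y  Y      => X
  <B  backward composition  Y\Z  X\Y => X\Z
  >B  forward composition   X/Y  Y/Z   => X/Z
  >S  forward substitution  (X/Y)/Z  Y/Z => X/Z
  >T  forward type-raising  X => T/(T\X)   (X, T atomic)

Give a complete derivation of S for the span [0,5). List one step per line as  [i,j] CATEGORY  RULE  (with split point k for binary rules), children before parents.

[0,5] S   <
  [0,3] S\N   <
    [0,1] "no" : PP
    [1,3] (S\N)\PP   >
      [1,2] "city" : ((S\N)\PP)/NP
      [2,3] "on" : NP
  [3,5] S\(S\N)   <
    [3,4] "some" : NP
    [4,5] "from" : (S\(S\N))\NP

[0,1] PP  lex  "no"
[1,2] ((S\N)\PP)/NP  lex  "city"
[2,3] NP  lex  "on"
[1,3] (S\N)\PP  >  k=2
[0,3] S\N  <  k=1
[3,4] NP  lex  "some"
[4,5] (S\(S\N))\NP  lex  "from"
[3,5] S\(S\N)  <  k=4
[0,5] S  <  k=3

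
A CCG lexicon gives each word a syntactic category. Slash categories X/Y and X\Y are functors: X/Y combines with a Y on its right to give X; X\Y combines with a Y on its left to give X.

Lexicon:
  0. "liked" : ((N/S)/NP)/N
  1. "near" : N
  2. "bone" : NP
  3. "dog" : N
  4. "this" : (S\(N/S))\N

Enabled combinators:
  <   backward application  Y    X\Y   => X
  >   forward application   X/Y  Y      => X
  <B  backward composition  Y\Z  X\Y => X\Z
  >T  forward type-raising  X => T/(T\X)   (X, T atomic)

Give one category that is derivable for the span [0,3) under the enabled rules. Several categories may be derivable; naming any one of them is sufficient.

[0,5] S   <
  [0,3] N/S   >
    [0,2] (N/S)/NP   >
      [0,1] "liked" : ((N/S)/NP)/N
      [1,2] "near" : N
    [2,3] "bone" : NP
  [3,5] S\(N/S)   <
    [3,4] "dog" : N
    [4,5] "this" : (S\(N/S))\N

N/S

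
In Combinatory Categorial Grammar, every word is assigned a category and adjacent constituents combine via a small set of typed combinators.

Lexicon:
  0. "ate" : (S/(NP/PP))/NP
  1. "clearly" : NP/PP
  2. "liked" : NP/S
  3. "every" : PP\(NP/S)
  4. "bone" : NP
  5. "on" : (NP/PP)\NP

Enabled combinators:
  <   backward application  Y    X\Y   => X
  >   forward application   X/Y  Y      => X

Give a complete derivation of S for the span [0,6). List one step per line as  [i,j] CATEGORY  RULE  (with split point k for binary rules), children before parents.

[0,1] (S/(NP/PP))/NP  lex  "ate"
[1,2] NP/PP  lex  "clearly"
[2,3] NP/S  lex  "liked"
[3,4] PP\(NP/S)  lex  "every"
[2,4] PP  <  k=3
[1,4] NP  >  k=2
[0,4] S/(NP/PP)  >  k=1
[4,5] NP  lex  "bone"
[5,6] (NP/PP)\NP  lex  "on"
[4,6] NP/PP  <  k=5
[0,6] S  >  k=4

[0,6] S   >
  [0,4] S/(NP/PP)   >
    [0,1] "ate" : (S/(NP/PP))/NP
    [1,4] NP   >
      [1,2] "clearly" : NP/PP
      [2,4] PP   <
        [2,3] "liked" : NP/S
        [3,4] "every" : PP\(NP/S)
  [4,6] NP/PP   <
    [4,5] "bone" : NP
    [5,6] "on" : (NP/PP)\NP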